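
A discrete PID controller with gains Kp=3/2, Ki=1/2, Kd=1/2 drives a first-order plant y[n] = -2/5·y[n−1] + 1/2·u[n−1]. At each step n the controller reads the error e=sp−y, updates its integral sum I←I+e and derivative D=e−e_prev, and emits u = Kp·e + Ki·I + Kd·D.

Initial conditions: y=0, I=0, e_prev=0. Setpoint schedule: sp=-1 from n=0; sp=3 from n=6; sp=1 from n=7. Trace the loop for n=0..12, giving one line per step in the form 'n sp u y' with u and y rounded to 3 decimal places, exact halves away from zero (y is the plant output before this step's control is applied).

0 -1 -2.500 0.000
1 -1 0.625 -1.250
2 -1 -5.031 0.813
3 -1 4.227 -2.841
4 -1 -11.905 3.250
5 -1 15.270 -7.252
6 3 -21.325 10.536
7 1 40.333 -14.877
8 1 -65.921 26.117
9 1 115.830 -43.408
10 1 -193.443 75.278
11 1 334.037 -126.833
12 1 -564.562 217.752

(exact arithmetic carried between steps; '≈' marks a value shown rounded to 6 d.p. or computed from one; I and e_prev carry over from the previous line; the table rounds u and y to 3 d.p., halves away from zero)
n=0: y=0, sp=-1, e=sp−y=-1; I=-1, D=e−e_prev=-1; u=3/2·(-1)+1/2·(-1)+1/2·(-1)=-2.5; next y=-2/5·0+1/2·(-2.5)=-1.25
n=1: y=-1.25, sp=-1, e=sp−y=0.25; I=-0.75, D=e−e_prev=1.25; u=3/2·0.25+1/2·(-0.75)+1/2·1.25=0.625; next y=-2/5·(-1.25)+1/2·0.625=0.8125
n=2: y=0.8125, sp=-1, e=sp−y=-1.8125; I=-2.5625, D=e−e_prev=-2.0625; u=3/2·(-1.8125)+1/2·(-2.5625)+1/2·(-2.0625)=-5.03125; next y=-2/5·0.8125+1/2·(-5.03125)=-2.840625
n=3: y=-2.840625, sp=-1, e=sp−y=1.840625; I=-0.721875, D=e−e_prev=3.653125; u=3/2·1.840625+1/2·(-0.721875)+1/2·3.653125≈4.226563; next y=-2/5·(-2.840625)+1/2·4.226563≈3.249531
n=4: y≈3.249531, sp=-1, e=sp−y≈-4.249531; I≈-4.971406, D=e−e_prev≈-6.090156; u=3/2·(-4.249531)+1/2·(-4.971406)+1/2·(-6.090156)≈-11.905078; next y=-2/5·3.249531+1/2·(-11.905078)≈-7.252352
n=5: y≈-7.252352, sp=-1, e=sp−y≈6.252352; I≈1.280945, D=e−e_prev≈10.501883; u=3/2·6.252352+1/2·1.280945+1/2·10.501883≈15.269941; next y=-2/5·(-7.252352)+1/2·15.269941≈10.535911
n=6: y≈10.535911, sp=3, e=sp−y≈-7.535911; I≈-6.254966, D=e−e_prev≈-13.788263; u=3/2·(-7.535911)+1/2·(-6.254966)+1/2·(-13.788263)≈-21.325481; next y=-2/5·10.535911+1/2·(-21.325481)≈-14.877105
n=7: y≈-14.877105, sp=1, e=sp−y≈15.877105; I≈9.622139, D=e−e_prev≈23.413017; u=3/2·15.877105+1/2·9.622139+1/2·23.413017≈40.333236; next y=-2/5·(-14.877105)+1/2·40.333236≈26.117460
n=8: y≈26.117460, sp=1, e=sp−y≈-25.117460; I≈-15.495321, D=e−e_prev≈-40.994565; u=3/2·(-25.117460)+1/2·(-15.495321)+1/2·(-40.994565)≈-65.921133; next y=-2/5·26.117460+1/2·(-65.921133)≈-43.407550
n=9: y≈-43.407550, sp=1, e=sp−y≈44.407550; I≈28.912230, D=e−e_prev≈69.525010; u=3/2·44.407550+1/2·28.912230+1/2·69.525010≈115.829946; next y=-2/5·(-43.407550)+1/2·115.829946≈75.277993
n=10: y≈75.277993, sp=1, e=sp−y≈-74.277993; I≈-45.365763, D=e−e_prev≈-118.685544; u=3/2·(-74.277993)+1/2·(-45.365763)+1/2·(-118.685544)≈-193.442643; next y=-2/5·75.277993+1/2·(-193.442643)≈-126.832519
n=11: y≈-126.832519, sp=1, e=sp−y≈127.832519; I≈82.466755, D=e−e_prev≈202.110512; u=3/2·127.832519+1/2·82.466755+1/2·202.110512≈334.037412; next y=-2/5·(-126.832519)+1/2·334.037412≈217.751714
n=12: y≈217.751714, sp=1, e=sp−y≈-216.751714; I≈-134.284958, D=e−e_prev≈-344.584232; u=3/2·(-216.751714)+1/2·(-134.284958)+1/2·(-344.584232)≈-564.562166; next y=-2/5·217.751714+1/2·(-564.562166)≈-369.381768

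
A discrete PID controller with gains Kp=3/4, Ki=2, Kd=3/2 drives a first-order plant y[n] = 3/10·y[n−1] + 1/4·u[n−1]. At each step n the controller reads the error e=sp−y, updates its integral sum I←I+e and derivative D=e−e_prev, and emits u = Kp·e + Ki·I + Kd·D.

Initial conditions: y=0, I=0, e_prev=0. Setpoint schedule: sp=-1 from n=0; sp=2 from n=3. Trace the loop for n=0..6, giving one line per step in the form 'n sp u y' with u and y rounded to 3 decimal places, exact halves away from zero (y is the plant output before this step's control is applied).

0 -1 -4.250 0.000
1 -1 -0.234 -1.063
2 -1 -4.615 -0.377
3 2 11.698 -1.267
4 2 -3.801 2.544
5 2 12.436 -0.187
6 2 -1.056 3.053

(exact arithmetic carried between steps; '≈' marks a value shown rounded to 6 d.p. or computed from one; I and e_prev carry over from the previous line; the table rounds u and y to 3 d.p., halves away from zero)
n=0: y=0, sp=-1, e=sp−y=-1; I=-1, D=e−e_prev=-1; u=3/4·(-1)+2·(-1)+3/2·(-1)=-4.25; next y=3/10·0+1/4·(-4.25)=-1.0625
n=1: y=-1.0625, sp=-1, e=sp−y=0.0625; I=-0.9375, D=e−e_prev=1.0625; u=3/4·0.0625+2·(-0.9375)+3/2·1.0625=-0.234375; next y=3/10·(-1.0625)+1/4·(-0.234375)≈-0.377344
n=2: y≈-0.377344, sp=-1, e=sp−y≈-0.622656; I≈-1.560156, D=e−e_prev≈-0.685156; u=3/4·(-0.622656)+2·(-1.560156)+3/2·(-0.685156)≈-4.615039; next y=3/10·(-0.377344)+1/4·(-4.615039)≈-1.266963
n=3: y≈-1.266963, sp=2, e=sp−y≈3.266963; I≈1.706807, D=e−e_prev≈3.889619; u=3/4·3.266963+2·1.706807+3/2·3.889619≈11.698264; next y=3/10·(-1.266963)+1/4·11.698264≈2.544477
n=4: y≈2.544477, sp=2, e=sp−y≈-0.544477; I≈1.162329, D=e−e_prev≈-3.811440; u=3/4·(-0.544477)+2·1.162329+3/2·(-3.811440)≈-3.800859; next y=3/10·2.544477+1/4·(-3.800859)≈-0.186872
n=5: y≈-0.186872, sp=2, e=sp−y≈2.186872; I≈3.349201, D=e−e_prev≈2.731349; u=3/4·2.186872+2·3.349201+3/2·2.731349≈12.435579; next y=3/10·(-0.186872)+1/4·12.435579≈3.052833
n=6: y≈3.052833, sp=2, e=sp−y≈-1.052833; I≈2.296368, D=e−e_prev≈-3.239705; u=3/4·(-1.052833)+2·2.296368+3/2·(-3.239705)≈-1.056447; next y=3/10·3.052833+1/4·(-1.056447)≈0.651738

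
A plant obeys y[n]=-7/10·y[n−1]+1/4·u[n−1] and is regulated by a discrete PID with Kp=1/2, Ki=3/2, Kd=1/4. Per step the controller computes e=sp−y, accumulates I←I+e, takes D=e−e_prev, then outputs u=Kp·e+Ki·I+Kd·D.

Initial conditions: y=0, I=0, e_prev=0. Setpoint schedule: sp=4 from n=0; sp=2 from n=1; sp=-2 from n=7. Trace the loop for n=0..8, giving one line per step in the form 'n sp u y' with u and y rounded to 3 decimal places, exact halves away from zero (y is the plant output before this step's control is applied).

(exact arithmetic carried between steps; '≈' marks a value shown rounded to 6 d.p. or computed from one; I and e_prev carry over from the previous line; the table rounds u and y to 3 d.p., halves away from zero)
n=0: y=0, sp=4, e=sp−y=4; I=4, D=e−e_prev=4; u=1/2·4+3/2·4+1/4·4=9; next y=-7/10·0+1/4·9=2.25
n=1: y=2.25, sp=2, e=sp−y=-0.25; I=3.75, D=e−e_prev=-4.25; u=1/2·(-0.25)+3/2·3.75+1/4·(-4.25)=4.4375; next y=-7/10·2.25+1/4·4.4375=-0.465625
n=2: y=-0.465625, sp=2, e=sp−y=2.465625; I=6.215625, D=e−e_prev=2.715625; u=1/2·2.465625+3/2·6.215625+1/4·2.715625≈11.235156; next y=-7/10·(-0.465625)+1/4·11.235156≈3.134727
n=3: y≈3.134727, sp=2, e=sp−y≈-1.134727; I≈5.080898, D=e−e_prev≈-3.600352; u=1/2·(-1.134727)+3/2·5.080898+1/4·(-3.600352)≈6.153896; next y=-7/10·3.134727+1/4·6.153896≈-0.655834
n=4: y≈-0.655834, sp=2, e=sp−y≈2.655834; I≈7.736733, D=e−e_prev≈3.790561; u=1/2·2.655834+3/2·7.736733+1/4·3.790561≈13.880657; next y=-7/10·(-0.655834)+1/4·13.880657≈3.929248
n=5: y≈3.929248, sp=2, e=sp−y≈-1.929248; I≈5.807485, D=e−e_prev≈-4.585083; u=1/2·(-1.929248)+3/2·5.807485+1/4·(-4.585083)≈6.600332; next y=-7/10·3.929248+1/4·6.600332≈-1.100391
n=6: y≈-1.100391, sp=2, e=sp−y≈3.100391; I≈8.907875, D=e−e_prev≈5.029639; u=1/2·3.100391+3/2·8.907875+1/4·5.029639≈16.169418; next y=-7/10·(-1.100391)+1/4·16.169418≈4.812628
n=7: y≈4.812628, sp=-2, e=sp−y≈-6.812628; I≈2.095247, D=e−e_prev≈-9.913019; u=1/2·(-6.812628)+3/2·2.095247+1/4·(-9.913019)≈-2.741698; next y=-7/10·4.812628+1/4·(-2.741698)≈-4.054264
n=8: y≈-4.054264, sp=-2, e=sp−y≈2.054264; I≈4.149511, D=e−e_prev≈8.866892; u=1/2·2.054264+3/2·4.149511+1/4·8.866892≈9.468122; next y=-7/10·(-4.054264)+1/4·9.468122≈5.205016

0 4 9.000 0.000
1 2 4.438 2.250
2 2 11.235 -0.466
3 2 6.154 3.135
4 2 13.881 -0.656
5 2 6.600 3.929
6 2 16.169 -1.100
7 -2 -2.742 4.813
8 -2 9.468 -4.054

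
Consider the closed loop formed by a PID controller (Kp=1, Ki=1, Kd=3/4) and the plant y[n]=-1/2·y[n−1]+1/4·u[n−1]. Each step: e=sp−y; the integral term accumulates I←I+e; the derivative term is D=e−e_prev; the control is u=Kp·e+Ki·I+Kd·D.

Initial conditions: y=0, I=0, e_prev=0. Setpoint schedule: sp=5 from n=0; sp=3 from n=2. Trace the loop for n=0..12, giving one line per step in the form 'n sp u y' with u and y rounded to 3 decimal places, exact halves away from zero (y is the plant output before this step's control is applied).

(exact arithmetic carried between steps; '≈' marks a value shown rounded to 6 d.p. or computed from one; I and e_prev carry over from the previous line; the table rounds u and y to 3 d.p., halves away from zero)
n=0: y=0, sp=5, e=sp−y=5; I=5, D=e−e_prev=5; u=1·5+1·5+3/4·5=13.75; next y=-1/2·0+1/4·13.75=3.4375
n=1: y=3.4375, sp=5, e=sp−y=1.5625; I=6.5625, D=e−e_prev=-3.4375; u=1·1.5625+1·6.5625+3/4·(-3.4375)=5.546875; next y=-1/2·3.4375+1/4·5.546875≈-0.332031
n=2: y≈-0.332031, sp=3, e=sp−y≈3.332031; I≈9.894531, D=e−e_prev≈1.769531; u=1·3.332031+1·9.894531+3/4·1.769531≈14.553711; next y=-1/2·(-0.332031)+1/4·14.553711≈3.804443
n=3: y≈3.804443, sp=3, e=sp−y≈-0.804443; I≈9.090088, D=e−e_prev≈-4.136475; u=1·(-0.804443)+1·9.090088+3/4·(-4.136475)≈5.183289; next y=-1/2·3.804443+1/4·5.183289≈-0.606400
n=4: y≈-0.606400, sp=3, e=sp−y≈3.606400; I≈12.696487, D=e−e_prev≈4.410843; u=1·3.606400+1·12.696487+3/4·4.410843≈19.611019; next y=-1/2·(-0.606400)+1/4·19.611019≈5.205955
n=5: y≈5.205955, sp=3, e=sp−y≈-2.205955; I≈10.490533, D=e−e_prev≈-5.812354; u=1·(-2.205955)+1·10.490533+3/4·(-5.812354)≈3.925313; next y=-1/2·5.205955+1/4·3.925313≈-1.621649
n=6: y≈-1.621649, sp=3, e=sp−y≈4.621649; I≈15.112182, D=e−e_prev≈6.827604; u=1·4.621649+1·15.112182+3/4·6.827604≈24.854534; next y=-1/2·(-1.621649)+1/4·24.854534≈7.024458
n=7: y≈7.024458, sp=3, e=sp−y≈-4.024458; I≈11.087724, D=e−e_prev≈-8.646107; u=1·(-4.024458)+1·11.087724+3/4·(-8.646107)≈0.578686; next y=-1/2·7.024458+1/4·0.578686≈-3.367558
n=8: y≈-3.367558, sp=3, e=sp−y≈6.367558; I≈17.455282, D=e−e_prev≈10.392016; u=1·6.367558+1·17.455282+3/4·10.392016≈31.616851; next y=-1/2·(-3.367558)+1/4·31.616851≈9.587991
n=9: y≈9.587991, sp=3, e=sp−y≈-6.587991; I≈10.867290, D=e−e_prev≈-12.955549; u=1·(-6.587991)+1·10.867290+3/4·(-12.955549)≈-5.437363; next y=-1/2·9.587991+1/4·(-5.437363)≈-6.153337
n=10: y≈-6.153337, sp=3, e=sp−y≈9.153337; I≈20.020627, D=e−e_prev≈15.741328; u=1·9.153337+1·20.020627+3/4·15.741328≈40.979959; next y=-1/2·(-6.153337)+1/4·40.979959≈13.321658
n=11: y≈13.321658, sp=3, e=sp−y≈-10.321658; I≈9.698969, D=e−e_prev≈-19.474995; u=1·(-10.321658)+1·9.698969+3/4·(-19.474995)≈-15.228935; next y=-1/2·13.321658+1/4·(-15.228935)≈-10.468063
n=12: y≈-10.468063, sp=3, e=sp−y≈13.468063; I≈23.167031, D=e−e_prev≈23.789721; u=1·13.468063+1·23.167031+3/4·23.789721≈54.477385; next y=-1/2·(-10.468063)+1/4·54.477385≈18.853378

0 5 13.750 0.000
1 5 5.547 3.438
2 3 14.554 -0.332
3 3 5.183 3.804
4 3 19.611 -0.606
5 3 3.925 5.206
6 3 24.855 -1.622
7 3 0.579 7.024
8 3 31.617 -3.368
9 3 -5.437 9.588
10 3 40.980 -6.153
11 3 -15.229 13.322
12 3 54.477 -10.468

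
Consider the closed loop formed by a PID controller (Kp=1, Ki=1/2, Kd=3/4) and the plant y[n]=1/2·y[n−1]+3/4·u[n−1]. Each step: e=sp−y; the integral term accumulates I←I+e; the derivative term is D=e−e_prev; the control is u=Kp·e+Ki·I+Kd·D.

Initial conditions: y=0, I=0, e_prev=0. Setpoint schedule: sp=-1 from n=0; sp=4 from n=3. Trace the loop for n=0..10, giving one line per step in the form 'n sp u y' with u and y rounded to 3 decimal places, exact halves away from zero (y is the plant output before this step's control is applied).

(exact arithmetic carried between steps; '≈' marks a value shown rounded to 6 d.p. or computed from one; I and e_prev carry over from the previous line; the table rounds u and y to 3 d.p., halves away from zero)
n=0: y=0, sp=-1, e=sp−y=-1; I=-1, D=e−e_prev=-1; u=1·(-1)+1/2·(-1)+3/4·(-1)=-2.25; next y=1/2·0+3/4·(-2.25)=-1.6875
n=1: y=-1.6875, sp=-1, e=sp−y=0.6875; I=-0.3125, D=e−e_prev=1.6875; u=1·0.6875+1/2·(-0.3125)+3/4·1.6875=1.796875; next y=1/2·(-1.6875)+3/4·1.796875≈0.503906
n=2: y≈0.503906, sp=-1, e=sp−y≈-1.503906; I≈-1.816406, D=e−e_prev≈-2.191406; u=1·(-1.503906)+1/2·(-1.816406)+3/4·(-2.191406)≈-4.055664; next y=1/2·0.503906+3/4·(-4.055664)≈-2.789795
n=3: y≈-2.789795, sp=4, e=sp−y≈6.789795; I≈4.973389, D=e−e_prev≈8.293701; u=1·6.789795+1/2·4.973389+3/4·8.293701≈15.496765; next y=1/2·(-2.789795)+3/4·15.496765≈10.227676
n=4: y≈10.227676, sp=4, e=sp−y≈-6.227676; I≈-1.254288, D=e−e_prev≈-13.017471; u=1·(-6.227676)+1/2·(-1.254288)+3/4·(-13.017471)≈-16.617924; next y=1/2·10.227676+3/4·(-16.617924)≈-7.349605
n=5: y≈-7.349605, sp=4, e=sp−y≈11.349605; I≈10.095317, D=e−e_prev≈17.577281; u=1·11.349605+1/2·10.095317+3/4·17.577281≈29.580224; next y=1/2·(-7.349605)+3/4·29.580224≈18.510366
n=6: y≈18.510366, sp=4, e=sp−y≈-14.510366; I≈-4.415049, D=e−e_prev≈-25.859970; u=1·(-14.510366)+1/2·(-4.415049)+3/4·(-25.859970)≈-36.112867; next y=1/2·18.510366+3/4·(-36.112867)≈-17.829468
n=7: y≈-17.829468, sp=4, e=sp−y≈21.829468; I≈17.414419, D=e−e_prev≈36.339833; u=1·21.829468+1/2·17.414419+3/4·36.339833≈57.791552; next y=1/2·(-17.829468)+3/4·57.791552≈34.428930
n=8: y≈34.428930, sp=4, e=sp−y≈-30.428930; I≈-13.014511, D=e−e_prev≈-52.258398; u=1·(-30.428930)+1/2·(-13.014511)+3/4·(-52.258398)≈-76.129985; next y=1/2·34.428930+3/4·(-76.129985)≈-39.883023
n=9: y≈-39.883023, sp=4, e=sp−y≈43.883023; I≈30.868512, D=e−e_prev≈74.311954; u=1·43.883023+1/2·30.868512+3/4·74.311954≈115.051245; next y=1/2·(-39.883023)+3/4·115.051245≈66.346922
n=10: y≈66.346922, sp=4, e=sp−y≈-62.346922; I≈-31.478410, D=e−e_prev≈-106.229945; u=1·(-62.346922)+1/2·(-31.478410)+3/4·(-106.229945)≈-157.758586; next y=1/2·66.346922+3/4·(-157.758586)≈-85.145478

0 -1 -2.250 0.000
1 -1 1.797 -1.688
2 -1 -4.056 0.504
3 4 15.497 -2.790
4 4 -16.618 10.228
5 4 29.580 -7.350
6 4 -36.113 18.510
7 4 57.792 -17.829
8 4 -76.130 34.429
9 4 115.051 -39.883
10 4 -157.759 66.347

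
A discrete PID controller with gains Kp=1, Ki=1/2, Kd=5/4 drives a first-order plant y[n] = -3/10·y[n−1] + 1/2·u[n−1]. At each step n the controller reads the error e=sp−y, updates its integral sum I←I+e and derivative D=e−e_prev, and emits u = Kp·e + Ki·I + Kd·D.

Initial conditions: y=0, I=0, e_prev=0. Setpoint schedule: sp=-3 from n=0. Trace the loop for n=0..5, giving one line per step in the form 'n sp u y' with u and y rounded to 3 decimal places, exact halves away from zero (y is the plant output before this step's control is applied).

(exact arithmetic carried between steps; '≈' marks a value shown rounded to 6 d.p. or computed from one; I and e_prev carry over from the previous line; the table rounds u and y to 3 d.p., halves away from zero)
n=0: y=0, sp=-3, e=sp−y=-3; I=-3, D=e−e_prev=-3; u=1·(-3)+1/2·(-3)+5/4·(-3)=-8.25; next y=-3/10·0+1/2·(-8.25)=-4.125
n=1: y=-4.125, sp=-3, e=sp−y=1.125; I=-1.875, D=e−e_prev=4.125; u=1·1.125+1/2·(-1.875)+5/4·4.125=5.34375; next y=-3/10·(-4.125)+1/2·5.34375=3.909375
n=2: y=3.909375, sp=-3, e=sp−y=-6.909375; I=-8.784375, D=e−e_prev=-8.034375; u=1·(-6.909375)+1/2·(-8.784375)+5/4·(-8.034375)≈-21.344531; next y=-3/10·3.909375+1/2·(-21.344531)≈-11.845078
n=3: y≈-11.845078, sp=-3, e=sp−y≈8.845078; I≈0.060703, D=e−e_prev≈15.754453; u=1·8.845078+1/2·0.060703+5/4·15.754453≈28.568496; next y=-3/10·(-11.845078)+1/2·28.568496≈17.837771
n=4: y≈17.837771, sp=-3, e=sp−y≈-20.837771; I≈-20.777068, D=e−e_prev≈-29.682850; u=1·(-20.837771)+1/2·(-20.777068)+5/4·(-29.682850)≈-68.329868; next y=-3/10·17.837771+1/2·(-68.329868)≈-39.516265
n=5: y≈-39.516265, sp=-3, e=sp−y≈36.516265; I≈15.739197, D=e−e_prev≈57.354037; u=1·36.516265+1/2·15.739197+5/4·57.354037≈116.078410; next y=-3/10·(-39.516265)+1/2·116.078410≈69.894084

0 -3 -8.250 0.000
1 -3 5.344 -4.125
2 -3 -21.345 3.909
3 -3 28.568 -11.845
4 -3 -68.330 17.838
5 -3 116.078 -39.516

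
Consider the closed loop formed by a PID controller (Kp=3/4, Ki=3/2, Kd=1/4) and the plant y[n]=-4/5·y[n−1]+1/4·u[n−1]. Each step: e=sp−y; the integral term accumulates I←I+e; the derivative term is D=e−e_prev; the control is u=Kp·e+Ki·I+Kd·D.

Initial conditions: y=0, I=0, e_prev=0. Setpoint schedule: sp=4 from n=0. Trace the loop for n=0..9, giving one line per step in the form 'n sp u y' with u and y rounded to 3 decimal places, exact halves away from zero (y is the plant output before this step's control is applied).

0 4 10.000 0.000
1 4 8.750 2.500
2 4 17.406 0.188
3 4 12.512 4.202
4 4 24.300 -0.233
5 4 13.304 6.262
6 4 31.398 -1.683
7 4 10.738 9.196
8 4 40.335 -4.672
9 4 3.641 13.822

(exact arithmetic carried between steps; '≈' marks a value shown rounded to 6 d.p. or computed from one; I and e_prev carry over from the previous line; the table rounds u and y to 3 d.p., halves away from zero)
n=0: y=0, sp=4, e=sp−y=4; I=4, D=e−e_prev=4; u=3/4·4+3/2·4+1/4·4=10; next y=-4/5·0+1/4·10=2.5
n=1: y=2.5, sp=4, e=sp−y=1.5; I=5.5, D=e−e_prev=-2.5; u=3/4·1.5+3/2·5.5+1/4·(-2.5)=8.75; next y=-4/5·2.5+1/4·8.75=0.1875
n=2: y=0.1875, sp=4, e=sp−y=3.8125; I=9.3125, D=e−e_prev=2.3125; u=3/4·3.8125+3/2·9.3125+1/4·2.3125=17.40625; next y=-4/5·0.1875+1/4·17.40625≈4.201563
n=3: y≈4.201563, sp=4, e=sp−y≈-0.201563; I≈9.110938, D=e−e_prev≈-4.014063; u=3/4·(-0.201563)+3/2·9.110938+1/4·(-4.014063)≈12.511719; next y=-4/5·4.201563+1/4·12.511719≈-0.233320
n=4: y≈-0.233320, sp=4, e=sp−y≈4.233320; I≈13.344258, D=e−e_prev≈4.434883; u=3/4·4.233320+3/2·13.344258+1/4·4.434883≈24.300098; next y=-4/5·(-0.233320)+1/4·24.300098≈6.261681
n=5: y≈6.261681, sp=4, e=sp−y≈-2.261681; I≈11.082577, D=e−e_prev≈-6.495001; u=3/4·(-2.261681)+3/2·11.082577+1/4·(-6.495001)≈13.303855; next y=-4/5·6.261681+1/4·13.303855≈-1.683381
n=6: y≈-1.683381, sp=4, e=sp−y≈5.683381; I≈16.765958, D=e−e_prev≈7.945061; u=3/4·5.683381+3/2·16.765958+1/4·7.945061≈31.397738; next y=-4/5·(-1.683381)+1/4·31.397738≈9.196139
n=7: y≈9.196139, sp=4, e=sp−y≈-5.196139; I≈11.569819, D=e−e_prev≈-10.879520; u=3/4·(-5.196139)+3/2·11.569819+1/4·(-10.879520)≈10.737744; next y=-4/5·9.196139+1/4·10.737744≈-4.672475
n=8: y≈-4.672475, sp=4, e=sp−y≈8.672475; I≈20.242294, D=e−e_prev≈13.868614; u=3/4·8.672475+3/2·20.242294+1/4·13.868614≈40.334951; next y=-4/5·(-4.672475)+1/4·40.334951≈13.821718
n=9: y≈13.821718, sp=4, e=sp−y≈-9.821718; I≈10.420576, D=e−e_prev≈-18.494193; u=3/4·(-9.821718)+3/2·10.420576+1/4·(-18.494193)≈3.641027; next y=-4/5·13.821718+1/4·3.641027≈-10.147118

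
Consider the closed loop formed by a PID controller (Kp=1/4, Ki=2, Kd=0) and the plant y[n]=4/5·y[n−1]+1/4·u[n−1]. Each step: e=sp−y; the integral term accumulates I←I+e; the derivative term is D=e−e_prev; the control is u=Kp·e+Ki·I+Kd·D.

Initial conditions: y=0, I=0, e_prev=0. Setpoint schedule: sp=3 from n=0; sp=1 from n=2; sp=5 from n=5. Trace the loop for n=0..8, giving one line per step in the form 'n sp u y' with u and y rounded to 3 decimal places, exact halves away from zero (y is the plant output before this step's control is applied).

0 3 6.750 0.000
1 3 8.953 1.688
2 1 2.801 3.588
3 1 -2.336 3.571
4 1 -4.557 2.273
5 5 5.484 0.679
6 5 11.347 1.914
7 5 11.998 4.368
8 5 8.479 6.494

(exact arithmetic carried between steps; '≈' marks a value shown rounded to 6 d.p. or computed from one; I and e_prev carry over from the previous line; the table rounds u and y to 3 d.p., halves away from zero)
n=0: y=0, sp=3, e=sp−y=3; I=3, D=e−e_prev=3; u=1/4·3+2·3+0·3=6.75; next y=4/5·0+1/4·6.75=1.6875
n=1: y=1.6875, sp=3, e=sp−y=1.3125; I=4.3125, D=e−e_prev=-1.6875; u=1/4·1.3125+2·4.3125+0·(-1.6875)=8.953125; next y=4/5·1.6875+1/4·8.953125≈3.588281
n=2: y≈3.588281, sp=1, e=sp−y≈-2.588281; I≈1.724219, D=e−e_prev≈-3.900781; u=1/4·(-2.588281)+2·1.724219+0·(-3.900781)≈2.801367; next y=4/5·3.588281+1/4·2.801367≈3.570967
n=3: y≈3.570967, sp=1, e=sp−y≈-2.570967; I≈-0.846748, D=e−e_prev≈0.017314; u=1/4·(-2.570967)+2·(-0.846748)+0·0.017314≈-2.336238; next y=4/5·3.570967+1/4·(-2.336238)≈2.272714
n=4: y≈2.272714, sp=1, e=sp−y≈-1.272714; I≈-2.119462, D=e−e_prev≈1.298253; u=1/4·(-1.272714)+2·(-2.119462)+0·1.298253≈-4.557103; next y=4/5·2.272714+1/4·(-4.557103)≈0.678896
n=5: y≈0.678896, sp=5, e=sp−y≈4.321104; I≈2.201642, D=e−e_prev≈5.593818; u=1/4·4.321104+2·2.201642+0·5.593818≈5.483561; next y=4/5·0.678896+1/4·5.483561≈1.914007
n=6: y≈1.914007, sp=5, e=sp−y≈3.085993; I≈5.287636, D=e−e_prev≈-1.235111; u=1/4·3.085993+2·5.287636+0·(-1.235111)≈11.346770; next y=4/5·1.914007+1/4·11.346770≈4.367898
n=7: y≈4.367898, sp=5, e=sp−y≈0.632102; I≈5.919738, D=e−e_prev≈-2.453891; u=1/4·0.632102+2·5.919738+0·(-2.453891)≈11.997501; next y=4/5·4.367898+1/4·11.997501≈6.493694
n=8: y≈6.493694, sp=5, e=sp−y≈-1.493694; I≈4.426044, D=e−e_prev≈-2.125796; u=1/4·(-1.493694)+2·4.426044+0·(-2.125796)≈8.478665; next y=4/5·6.493694+1/4·8.478665≈7.314621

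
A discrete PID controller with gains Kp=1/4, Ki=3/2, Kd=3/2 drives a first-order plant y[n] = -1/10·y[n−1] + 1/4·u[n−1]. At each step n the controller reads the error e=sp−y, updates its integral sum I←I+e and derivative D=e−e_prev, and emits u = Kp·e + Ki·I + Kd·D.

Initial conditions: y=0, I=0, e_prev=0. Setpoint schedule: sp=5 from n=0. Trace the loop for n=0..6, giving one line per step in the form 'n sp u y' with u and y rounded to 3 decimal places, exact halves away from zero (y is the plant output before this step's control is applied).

0 5 16.250 0.000
1 5 3.047 4.063
2 5 22.595 0.355
3 5 6.914 5.613
4 5 28.330 1.167
5 5 8.564 6.966
6 5 32.258 1.445

(exact arithmetic carried between steps; '≈' marks a value shown rounded to 6 d.p. or computed from one; I and e_prev carry over from the previous line; the table rounds u and y to 3 d.p., halves away from zero)
n=0: y=0, sp=5, e=sp−y=5; I=5, D=e−e_prev=5; u=1/4·5+3/2·5+3/2·5=16.25; next y=-1/10·0+1/4·16.25=4.0625
n=1: y=4.0625, sp=5, e=sp−y=0.9375; I=5.9375, D=e−e_prev=-4.0625; u=1/4·0.9375+3/2·5.9375+3/2·(-4.0625)=3.046875; next y=-1/10·4.0625+1/4·3.046875≈0.355469
n=2: y≈0.355469, sp=5, e=sp−y≈4.644531; I≈10.582031, D=e−e_prev≈3.707031; u=1/4·4.644531+3/2·10.582031+3/2·3.707031≈22.594727; next y=-1/10·0.355469+1/4·22.594727≈5.613135
n=3: y≈5.613135, sp=5, e=sp−y≈-0.613135; I≈9.968896, D=e−e_prev≈-5.257666; u=1/4·(-0.613135)+3/2·9.968896+3/2·(-5.257666)≈6.913562; next y=-1/10·5.613135+1/4·6.913562≈1.167077
n=4: y≈1.167077, sp=5, e=sp−y≈3.832923; I≈13.801819, D=e−e_prev≈4.446058; u=1/4·3.832923+3/2·13.801819+3/2·4.446058≈28.330047; next y=-1/10·1.167077+1/4·28.330047≈6.965804
n=5: y≈6.965804, sp=5, e=sp−y≈-1.965804; I≈11.836016, D=e−e_prev≈-5.798727; u=1/4·(-1.965804)+3/2·11.836016+3/2·(-5.798727)≈8.564482; next y=-1/10·6.965804+1/4·8.564482≈1.444540
n=6: y≈1.444540, sp=5, e=sp−y≈3.555460; I≈15.391475, D=e−e_prev≈5.521264; u=1/4·3.555460+3/2·15.391475+3/2·5.521264≈32.257974; next y=-1/10·1.444540+1/4·32.257974≈7.920039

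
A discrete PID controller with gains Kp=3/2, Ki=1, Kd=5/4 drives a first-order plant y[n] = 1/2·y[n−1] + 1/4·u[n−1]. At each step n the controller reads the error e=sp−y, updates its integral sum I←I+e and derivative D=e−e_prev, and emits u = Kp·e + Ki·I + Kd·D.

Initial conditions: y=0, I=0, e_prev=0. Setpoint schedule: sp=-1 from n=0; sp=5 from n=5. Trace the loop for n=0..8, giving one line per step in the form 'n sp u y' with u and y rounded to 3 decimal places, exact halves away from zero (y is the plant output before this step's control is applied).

0 -1 -3.750 0.000
1 -1 0.016 -0.938
2 -1 -2.991 -0.465
3 -1 -1.003 -0.980
4 -1 -2.565 -0.741
5 5 20.991 -1.012
6 5 -2.412 4.742
7 5 16.190 1.768
8 5 3.842 4.932

(exact arithmetic carried between steps; '≈' marks a value shown rounded to 6 d.p. or computed from one; I and e_prev carry over from the previous line; the table rounds u and y to 3 d.p., halves away from zero)
n=0: y=0, sp=-1, e=sp−y=-1; I=-1, D=e−e_prev=-1; u=3/2·(-1)+1·(-1)+5/4·(-1)=-3.75; next y=1/2·0+1/4·(-3.75)=-0.9375
n=1: y=-0.9375, sp=-1, e=sp−y=-0.0625; I=-1.0625, D=e−e_prev=0.9375; u=3/2·(-0.0625)+1·(-1.0625)+5/4·0.9375=0.015625; next y=1/2·(-0.9375)+1/4·0.015625≈-0.464844
n=2: y≈-0.464844, sp=-1, e=sp−y≈-0.535156; I≈-1.597656, D=e−e_prev≈-0.472656; u=3/2·(-0.535156)+1·(-1.597656)+5/4·(-0.472656)≈-2.991211; next y=1/2·(-0.464844)+1/4·(-2.991211)≈-0.980225
n=3: y≈-0.980225, sp=-1, e=sp−y≈-0.019775; I≈-1.617432, D=e−e_prev≈0.515381; u=3/2·(-0.019775)+1·(-1.617432)+5/4·0.515381≈-1.002869; next y=1/2·(-0.980225)+1/4·(-1.002869)≈-0.740829
n=4: y≈-0.740829, sp=-1, e=sp−y≈-0.259171; I≈-1.876602, D=e−e_prev≈-0.239395; u=3/2·(-0.259171)+1·(-1.876602)+5/4·(-0.239395)≈-2.564602; next y=1/2·(-0.740829)+1/4·(-2.564602)≈-1.011565
n=5: y≈-1.011565, sp=5, e=sp−y≈6.011565; I≈4.134963, D=e−e_prev≈6.270736; u=3/2·6.011565+1·4.134963+5/4·6.270736≈20.990731; next y=1/2·(-1.011565)+1/4·20.990731≈4.741900
n=6: y≈4.741900, sp=5, e=sp−y≈0.258100; I≈4.393063, D=e−e_prev≈-5.753465; u=3/2·0.258100+1·4.393063+5/4·(-5.753465)≈-2.411619; next y=1/2·4.741900+1/4·(-2.411619)≈1.768045
n=7: y≈1.768045, sp=5, e=sp−y≈3.231955; I≈7.625018, D=e−e_prev≈2.973855; u=3/2·3.231955+1·7.625018+5/4·2.973855≈16.190268; next y=1/2·1.768045+1/4·16.190268≈4.931590
n=8: y≈4.931590, sp=5, e=sp−y≈0.068410; I≈7.693428, D=e−e_prev≈-3.163544; u=3/2·0.068410+1·7.693428+5/4·(-3.163544)≈3.841613; next y=1/2·4.931590+1/4·3.841613≈3.426198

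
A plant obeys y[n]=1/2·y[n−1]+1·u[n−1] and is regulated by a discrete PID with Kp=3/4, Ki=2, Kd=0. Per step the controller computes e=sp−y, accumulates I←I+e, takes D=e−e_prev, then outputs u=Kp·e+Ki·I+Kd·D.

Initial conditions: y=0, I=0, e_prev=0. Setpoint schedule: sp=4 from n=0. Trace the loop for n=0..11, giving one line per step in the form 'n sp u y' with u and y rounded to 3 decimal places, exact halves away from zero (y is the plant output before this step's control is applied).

0 4 11.000 0.000
1 4 -11.250 11.000
2 4 20.813 -5.750
3 4 -24.828 17.938
4 4 40.238 -15.859
5 4 -52.505 32.309
6 4 79.691 -36.351
7 4 -108.740 61.515
8 4 159.847 -77.982
9 4 -222.994 120.856
10 4 322.704 -162.566
11 4 -455.128 241.421

(exact arithmetic carried between steps; '≈' marks a value shown rounded to 6 d.p. or computed from one; I and e_prev carry over from the previous line; the table rounds u and y to 3 d.p., halves away from zero)
n=0: y=0, sp=4, e=sp−y=4; I=4, D=e−e_prev=4; u=3/4·4+2·4+0·4=11; next y=1/2·0+1·11=11
n=1: y=11, sp=4, e=sp−y=-7; I=-3, D=e−e_prev=-11; u=3/4·(-7)+2·(-3)+0·(-11)=-11.25; next y=1/2·11+1·(-11.25)=-5.75
n=2: y=-5.75, sp=4, e=sp−y=9.75; I=6.75, D=e−e_prev=16.75; u=3/4·9.75+2·6.75+0·16.75=20.8125; next y=1/2·(-5.75)+1·20.8125=17.9375
n=3: y=17.9375, sp=4, e=sp−y=-13.9375; I=-7.1875, D=e−e_prev=-23.6875; u=3/4·(-13.9375)+2·(-7.1875)+0·(-23.6875)=-24.828125; next y=1/2·17.9375+1·(-24.828125)=-15.859375
n=4: y=-15.859375, sp=4, e=sp−y=19.859375; I=12.671875, D=e−e_prev=33.796875; u=3/4·19.859375+2·12.671875+0·33.796875≈40.238281; next y=1/2·(-15.859375)+1·40.238281≈32.308594
n=5: y≈32.308594, sp=4, e=sp−y≈-28.308594; I≈-15.636719, D=e−e_prev≈-48.167969; u=3/4·(-28.308594)+2·(-15.636719)+0·(-48.167969)≈-52.504883; next y=1/2·32.308594+1·(-52.504883)≈-36.350586
n=6: y≈-36.350586, sp=4, e=sp−y≈40.350586; I≈24.713867, D=e−e_prev≈68.659180; u=3/4·40.350586+2·24.713867+0·68.659180≈79.690674; next y=1/2·(-36.350586)+1·79.690674≈61.515381
n=7: y≈61.515381, sp=4, e=sp−y≈-57.515381; I≈-32.801514, D=e−e_prev≈-97.865967; u=3/4·(-57.515381)+2·(-32.801514)+0·(-97.865967)≈-108.739563; next y=1/2·61.515381+1·(-108.739563)≈-77.981873
n=8: y≈-77.981873, sp=4, e=sp−y≈81.981873; I≈49.180359, D=e−e_prev≈139.497253; u=3/4·81.981873+2·49.180359+0·139.497253≈159.847122; next y=1/2·(-77.981873)+1·159.847122≈120.856186
n=9: y≈120.856186, sp=4, e=sp−y≈-116.856186; I≈-67.675827, D=e−e_prev≈-198.838058; u=3/4·(-116.856186)+2·(-67.675827)+0·(-198.838058)≈-222.993793; next y=1/2·120.856186+1·(-222.993793)≈-162.565701
n=10: y≈-162.565701, sp=4, e=sp−y≈166.565701; I≈98.889874, D=e−e_prev≈283.421886; u=3/4·166.565701+2·98.889874+0·283.421886≈322.704022; next y=1/2·(-162.565701)+1·322.704022≈241.421172
n=11: y≈241.421172, sp=4, e=sp−y≈-237.421172; I≈-138.531299, D=e−e_prev≈-403.986873; u=3/4·(-237.421172)+2·(-138.531299)+0·(-403.986873)≈-455.128476; next y=1/2·241.421172+1·(-455.128476)≈-334.417890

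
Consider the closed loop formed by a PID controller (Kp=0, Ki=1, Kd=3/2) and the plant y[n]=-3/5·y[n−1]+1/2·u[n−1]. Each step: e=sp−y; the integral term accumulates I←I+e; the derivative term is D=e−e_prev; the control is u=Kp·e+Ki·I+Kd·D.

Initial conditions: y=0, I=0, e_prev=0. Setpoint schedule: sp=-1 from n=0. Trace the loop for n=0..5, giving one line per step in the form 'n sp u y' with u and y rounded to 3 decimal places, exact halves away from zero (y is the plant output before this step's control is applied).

0 -1 -2.500 0.000
1 -1 1.125 -1.250
2 -1 -6.906 1.313
3 -1 8.508 -4.241
4 -1 -24.179 6.798
5 -1 41.998 -16.168

(exact arithmetic carried between steps; '≈' marks a value shown rounded to 6 d.p. or computed from one; I and e_prev carry over from the previous line; the table rounds u and y to 3 d.p., halves away from zero)
n=0: y=0, sp=-1, e=sp−y=-1; I=-1, D=e−e_prev=-1; u=0·(-1)+1·(-1)+3/2·(-1)=-2.5; next y=-3/5·0+1/2·(-2.5)=-1.25
n=1: y=-1.25, sp=-1, e=sp−y=0.25; I=-0.75, D=e−e_prev=1.25; u=0·0.25+1·(-0.75)+3/2·1.25=1.125; next y=-3/5·(-1.25)+1/2·1.125=1.3125
n=2: y=1.3125, sp=-1, e=sp−y=-2.3125; I=-3.0625, D=e−e_prev=-2.5625; u=0·(-2.3125)+1·(-3.0625)+3/2·(-2.5625)=-6.90625; next y=-3/5·1.3125+1/2·(-6.90625)=-4.240625
n=3: y=-4.240625, sp=-1, e=sp−y=3.240625; I=0.178125, D=e−e_prev=5.553125; u=0·3.240625+1·0.178125+3/2·5.553125≈8.507813; next y=-3/5·(-4.240625)+1/2·8.507813≈6.798281
n=4: y≈6.798281, sp=-1, e=sp−y≈-7.798281; I≈-7.620156, D=e−e_prev≈-11.038906; u=0·(-7.798281)+1·(-7.620156)+3/2·(-11.038906)≈-24.178516; next y=-3/5·6.798281+1/2·(-24.178516)≈-16.168227
n=5: y≈-16.168227, sp=-1, e=sp−y≈15.168227; I≈7.548070, D=e−e_prev≈22.966508; u=0·15.168227+1·7.548070+3/2·22.966508≈41.997832; next y=-3/5·(-16.168227)+1/2·41.997832≈30.699852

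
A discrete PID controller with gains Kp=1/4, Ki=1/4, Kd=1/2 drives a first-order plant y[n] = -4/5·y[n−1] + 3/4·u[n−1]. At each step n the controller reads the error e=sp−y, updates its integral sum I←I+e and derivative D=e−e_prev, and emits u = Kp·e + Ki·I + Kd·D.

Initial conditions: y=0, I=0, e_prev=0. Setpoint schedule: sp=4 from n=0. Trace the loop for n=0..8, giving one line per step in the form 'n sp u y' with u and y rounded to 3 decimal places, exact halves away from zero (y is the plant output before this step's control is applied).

(exact arithmetic carried between steps; '≈' marks a value shown rounded to 6 d.p. or computed from one; I and e_prev carry over from the previous line; the table rounds u and y to 3 d.p., halves away from zero)
n=0: y=0, sp=4, e=sp−y=4; I=4, D=e−e_prev=4; u=1/4·4+1/4·4+1/2·4=4; next y=-4/5·0+3/4·4=3
n=1: y=3, sp=4, e=sp−y=1; I=5, D=e−e_prev=-3; u=1/4·1+1/4·5+1/2·(-3)=0; next y=-4/5·3+3/4·0=-2.4
n=2: y=-2.4, sp=4, e=sp−y=6.4; I=11.4, D=e−e_prev=5.4; u=1/4·6.4+1/4·11.4+1/2·5.4=7.15; next y=-4/5·(-2.4)+3/4·7.15=7.2825
n=3: y=7.2825, sp=4, e=sp−y=-3.2825; I=8.1175, D=e−e_prev=-9.6825; u=1/4·(-3.2825)+1/4·8.1175+1/2·(-9.6825)=-3.6325; next y=-4/5·7.2825+3/4·(-3.6325)=-8.550375
n=4: y=-8.550375, sp=4, e=sp−y=12.550375; I=20.667875, D=e−e_prev=15.832875; u=1/4·12.550375+1/4·20.667875+1/2·15.832875=16.221; next y=-4/5·(-8.550375)+3/4·16.221=19.00605
n=5: y=19.00605, sp=4, e=sp−y=-15.00605; I=5.661825, D=e−e_prev=-27.556425; u=1/4·(-15.00605)+1/4·5.661825+1/2·(-27.556425)≈-16.114269; next y=-4/5·19.00605+3/4·(-16.114269)≈-27.290542
n=6: y≈-27.290542, sp=4, e=sp−y≈31.290542; I≈36.952367, D=e−e_prev≈46.296592; u=1/4·31.290542+1/4·36.952367+1/2·46.296592≈40.209023; next y=-4/5·(-27.290542)+3/4·40.209023≈51.989200
n=7: y≈51.989200, sp=4, e=sp−y≈-47.989200; I≈-11.036834, D=e−e_prev≈-79.279742; u=1/4·(-47.989200)+1/4·(-11.036834)+1/2·(-79.279742)≈-54.396380; next y=-4/5·51.989200+3/4·(-54.396380)≈-82.388645
n=8: y≈-82.388645, sp=4, e=sp−y≈86.388645; I≈75.351811, D=e−e_prev≈134.377845; u=1/4·86.388645+1/4·75.351811+1/2·134.377845≈107.624037; next y=-4/5·(-82.388645)+3/4·107.624037≈146.628943

0 4 4.000 0.000
1 4 0.000 3.000
2 4 7.150 -2.400
3 4 -3.633 7.283
4 4 16.221 -8.550
5 4 -16.114 19.006
6 4 40.209 -27.291
7 4 -54.396 51.989
8 4 107.624 -82.389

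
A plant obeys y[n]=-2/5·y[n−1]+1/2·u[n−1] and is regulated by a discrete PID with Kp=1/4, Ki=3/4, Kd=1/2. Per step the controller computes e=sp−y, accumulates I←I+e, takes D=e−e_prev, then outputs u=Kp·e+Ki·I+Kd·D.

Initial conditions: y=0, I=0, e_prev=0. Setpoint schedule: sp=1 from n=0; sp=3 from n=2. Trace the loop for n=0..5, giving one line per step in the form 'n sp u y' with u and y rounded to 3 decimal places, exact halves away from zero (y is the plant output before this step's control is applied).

0 1 1.500 0.000
1 1 0.625 0.750
2 3 5.294 0.013
3 3 2.222 2.642
4 3 7.687 0.054
5 3 2.951 3.822

(exact arithmetic carried between steps; '≈' marks a value shown rounded to 6 d.p. or computed from one; I and e_prev carry over from the previous line; the table rounds u and y to 3 d.p., halves away from zero)
n=0: y=0, sp=1, e=sp−y=1; I=1, D=e−e_prev=1; u=1/4·1+3/4·1+1/2·1=1.5; next y=-2/5·0+1/2·1.5=0.75
n=1: y=0.75, sp=1, e=sp−y=0.25; I=1.25, D=e−e_prev=-0.75; u=1/4·0.25+3/4·1.25+1/2·(-0.75)=0.625; next y=-2/5·0.75+1/2·0.625=0.0125
n=2: y=0.0125, sp=3, e=sp−y=2.9875; I=4.2375, D=e−e_prev=2.7375; u=1/4·2.9875+3/4·4.2375+1/2·2.7375=5.29375; next y=-2/5·0.0125+1/2·5.29375=2.641875
n=3: y=2.641875, sp=3, e=sp−y=0.358125; I=4.595625, D=e−e_prev=-2.629375; u=1/4·0.358125+3/4·4.595625+1/2·(-2.629375)≈2.221563; next y=-2/5·2.641875+1/2·2.221563≈0.054031
n=4: y≈0.054031, sp=3, e=sp−y≈2.945969; I≈7.541594, D=e−e_prev≈2.587844; u=1/4·2.945969+3/4·7.541594+1/2·2.587844≈7.686609; next y=-2/5·0.054031+1/2·7.686609≈3.821692
n=5: y≈3.821692, sp=3, e=sp−y≈-0.821692; I≈6.719902, D=e−e_prev≈-3.767661; u=1/4·(-0.821692)+3/4·6.719902+1/2·(-3.767661)≈2.950673; next y=-2/5·3.821692+1/2·2.950673≈-0.053341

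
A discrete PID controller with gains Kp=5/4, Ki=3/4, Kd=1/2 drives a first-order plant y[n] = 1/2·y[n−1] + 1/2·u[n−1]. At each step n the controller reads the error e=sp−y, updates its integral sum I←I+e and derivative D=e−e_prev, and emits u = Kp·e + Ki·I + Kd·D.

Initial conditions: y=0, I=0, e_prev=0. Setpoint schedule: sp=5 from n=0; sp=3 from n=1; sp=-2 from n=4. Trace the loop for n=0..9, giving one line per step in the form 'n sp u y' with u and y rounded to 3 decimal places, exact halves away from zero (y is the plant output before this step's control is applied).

(exact arithmetic carried between steps; '≈' marks a value shown rounded to 6 d.p. or computed from one; I and e_prev carry over from the previous line; the table rounds u and y to 3 d.p., halves away from zero)
n=0: y=0, sp=5, e=sp−y=5; I=5, D=e−e_prev=5; u=5/4·5+3/4·5+1/2·5=12.5; next y=1/2·0+1/2·12.5=6.25
n=1: y=6.25, sp=3, e=sp−y=-3.25; I=1.75, D=e−e_prev=-8.25; u=5/4·(-3.25)+3/4·1.75+1/2·(-8.25)=-6.875; next y=1/2·6.25+1/2·(-6.875)=-0.3125
n=2: y=-0.3125, sp=3, e=sp−y=3.3125; I=5.0625, D=e−e_prev=6.5625; u=5/4·3.3125+3/4·5.0625+1/2·6.5625=11.21875; next y=1/2·(-0.3125)+1/2·11.21875=5.453125
n=3: y=5.453125, sp=3, e=sp−y=-2.453125; I=2.609375, D=e−e_prev=-5.765625; u=5/4·(-2.453125)+3/4·2.609375+1/2·(-5.765625)≈-3.992188; next y=1/2·5.453125+1/2·(-3.992188)≈0.730469
n=4: y≈0.730469, sp=-2, e=sp−y≈-2.730469; I≈-0.121094, D=e−e_prev≈-0.277344; u=5/4·(-2.730469)+3/4·(-0.121094)+1/2·(-0.277344)≈-3.642578; next y=1/2·0.730469+1/2·(-3.642578)≈-1.456055
n=5: y≈-1.456055, sp=-2, e=sp−y≈-0.543945; I≈-0.665039, D=e−e_prev≈2.186523; u=5/4·(-0.543945)+3/4·(-0.665039)+1/2·2.186523≈-0.085449; next y=1/2·(-1.456055)+1/2·(-0.085449)≈-0.770752
n=6: y≈-0.770752, sp=-2, e=sp−y≈-1.229248; I≈-1.894287, D=e−e_prev≈-0.685303; u=5/4·(-1.229248)+3/4·(-1.894287)+1/2·(-0.685303)≈-3.299927; next y=1/2·(-0.770752)+1/2·(-3.299927)≈-2.035339
n=7: y≈-2.035339, sp=-2, e=sp−y≈0.035339; I≈-1.858948, D=e−e_prev≈1.264587; u=5/4·0.035339+3/4·(-1.858948)+1/2·1.264587≈-0.717743; next y=1/2·(-2.035339)+1/2·(-0.717743)≈-1.376541
n=8: y≈-1.376541, sp=-2, e=sp−y≈-0.623459; I≈-2.482407, D=e−e_prev≈-0.658798; u=5/4·(-0.623459)+3/4·(-2.482407)+1/2·(-0.658798)≈-2.970528; next y=1/2·(-1.376541)+1/2·(-2.970528)≈-2.173534
n=9: y≈-2.173534, sp=-2, e=sp−y≈0.173534; I≈-2.308872, D=e−e_prev≈0.796993; u=5/4·0.173534+3/4·(-2.308872)+1/2·0.796993≈-1.116240; next y=1/2·(-2.173534)+1/2·(-1.116240)≈-1.644887

0 5 12.500 0.000
1 3 -6.875 6.250
2 3 11.219 -0.313
3 3 -3.992 5.453
4 -2 -3.643 0.730
5 -2 -0.085 -1.456
6 -2 -3.300 -0.771
7 -2 -0.718 -2.035
8 -2 -2.971 -1.377
9 -2 -1.116 -2.174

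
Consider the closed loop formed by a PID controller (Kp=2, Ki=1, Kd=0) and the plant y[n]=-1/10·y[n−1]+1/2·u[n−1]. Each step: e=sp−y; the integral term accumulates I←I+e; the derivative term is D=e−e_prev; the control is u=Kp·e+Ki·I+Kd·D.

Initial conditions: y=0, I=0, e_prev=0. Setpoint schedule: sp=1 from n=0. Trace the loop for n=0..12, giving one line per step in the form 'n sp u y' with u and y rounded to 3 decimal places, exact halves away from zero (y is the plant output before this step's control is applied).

(exact arithmetic carried between steps; '≈' marks a value shown rounded to 6 d.p. or computed from one; I and e_prev carry over from the previous line; the table rounds u and y to 3 d.p., halves away from zero)
n=0: y=0, sp=1, e=sp−y=1; I=1, D=e−e_prev=1; u=2·1+1·1+0·1=3; next y=-1/10·0+1/2·3=1.5
n=1: y=1.5, sp=1, e=sp−y=-0.5; I=0.5, D=e−e_prev=-1.5; u=2·(-0.5)+1·0.5+0·(-1.5)=-0.5; next y=-1/10·1.5+1/2·(-0.5)=-0.4
n=2: y=-0.4, sp=1, e=sp−y=1.4; I=1.9, D=e−e_prev=1.9; u=2·1.4+1·1.9+0·1.9=4.7; next y=-1/10·(-0.4)+1/2·4.7=2.39
n=3: y=2.39, sp=1, e=sp−y=-1.39; I=0.51, D=e−e_prev=-2.79; u=2·(-1.39)+1·0.51+0·(-2.79)=-2.27; next y=-1/10·2.39+1/2·(-2.27)=-1.374
n=4: y=-1.374, sp=1, e=sp−y=2.374; I=2.884, D=e−e_prev=3.764; u=2·2.374+1·2.884+0·3.764=7.632; next y=-1/10·(-1.374)+1/2·7.632=3.9534
n=5: y=3.9534, sp=1, e=sp−y=-2.9534; I=-0.0694, D=e−e_prev=-5.3274; u=2·(-2.9534)+1·(-0.0694)+0·(-5.3274)=-5.9762; next y=-1/10·3.9534+1/2·(-5.9762)=-3.38344
n=6: y=-3.38344, sp=1, e=sp−y=4.38344; I=4.31404, D=e−e_prev=7.33684; u=2·4.38344+1·4.31404+0·7.33684=13.08092; next y=-1/10·(-3.38344)+1/2·13.08092=6.878804
n=7: y=6.878804, sp=1, e=sp−y=-5.878804; I=-1.564764, D=e−e_prev=-10.262244; u=2·(-5.878804)+1·(-1.564764)+0·(-10.262244)=-13.322372; next y=-1/10·6.878804+1/2·(-13.322372)≈-7.349066
n=8: y≈-7.349066, sp=1, e=sp−y≈8.349066; I≈6.784302, D=e−e_prev≈14.227870; u=2·8.349066+1·6.784302+0·14.227870≈23.482435; next y=-1/10·(-7.349066)+1/2·23.482435≈12.476124
n=9: y≈12.476124, sp=1, e=sp−y≈-11.476124; I≈-4.691822, D=e−e_prev≈-19.825191; u=2·(-11.476124)+1·(-4.691822)+0·(-19.825191)≈-27.644070; next y=-1/10·12.476124+1/2·(-27.644070)≈-15.069648
n=10: y≈-15.069648, sp=1, e=sp−y≈16.069648; I≈11.377826, D=e−e_prev≈27.545772; u=2·16.069648+1·11.377826+0·27.545772≈43.517121; next y=-1/10·(-15.069648)+1/2·43.517121≈23.265525
n=11: y≈23.265525, sp=1, e=sp−y≈-22.265525; I≈-10.887699, D=e−e_prev≈-38.335173; u=2·(-22.265525)+1·(-10.887699)+0·(-38.335173)≈-55.418750; next y=-1/10·23.265525+1/2·(-55.418750)≈-30.035927
n=12: y≈-30.035927, sp=1, e=sp−y≈31.035927; I≈20.148228, D=e−e_prev≈53.301453; u=2·31.035927+1·20.148228+0·53.301453≈82.220083; next y=-1/10·(-30.035927)+1/2·82.220083≈44.113634

0 1 3.000 0.000
1 1 -0.500 1.500
2 1 4.700 -0.400
3 1 -2.270 2.390
4 1 7.632 -1.374
5 1 -5.976 3.953
6 1 13.081 -3.383
7 1 -13.322 6.879
8 1 23.482 -7.349
9 1 -27.644 12.476
10 1 43.517 -15.070
11 1 -55.419 23.266
12 1 82.220 -30.036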